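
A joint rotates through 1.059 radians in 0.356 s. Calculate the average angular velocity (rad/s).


omega = delta_theta / delta_t
omega = 1.059 / 0.356
omega = 2.9747


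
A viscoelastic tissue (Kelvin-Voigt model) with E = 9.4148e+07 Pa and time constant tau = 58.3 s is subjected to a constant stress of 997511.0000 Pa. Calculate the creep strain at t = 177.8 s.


epsilon(t) = (sigma/E) * (1 - exp(-t/tau))
sigma/E = 997511.0000 / 9.4148e+07 = 0.0106
exp(-t/tau) = exp(-177.8 / 58.3) = 0.0474
epsilon = 0.0106 * (1 - 0.0474)
epsilon = 0.0101


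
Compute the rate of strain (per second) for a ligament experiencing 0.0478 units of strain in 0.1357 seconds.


strain_rate = delta_strain / delta_t
strain_rate = 0.0478 / 0.1357
strain_rate = 0.3522


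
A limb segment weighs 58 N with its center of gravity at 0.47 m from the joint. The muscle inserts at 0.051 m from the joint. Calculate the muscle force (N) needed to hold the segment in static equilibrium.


F_muscle = W * d_load / d_muscle
F_muscle = 58 * 0.47 / 0.051
Numerator = 27.2600
F_muscle = 534.5098


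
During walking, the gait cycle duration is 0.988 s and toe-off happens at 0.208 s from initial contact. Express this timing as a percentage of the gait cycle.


pct = (event_time / cycle_time) * 100
pct = (0.208 / 0.988) * 100
ratio = 0.2105
pct = 21.0526


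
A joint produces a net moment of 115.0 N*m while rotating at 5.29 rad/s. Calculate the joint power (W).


P = M * omega
P = 115.0 * 5.29
P = 608.3500


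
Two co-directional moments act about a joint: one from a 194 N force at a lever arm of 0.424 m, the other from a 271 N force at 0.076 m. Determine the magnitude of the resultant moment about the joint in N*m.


M = F1 * d1 + F2 * d2
M = 194 * 0.424 + 271 * 0.076
M = 82.2560 + 20.5960
M = 102.8520


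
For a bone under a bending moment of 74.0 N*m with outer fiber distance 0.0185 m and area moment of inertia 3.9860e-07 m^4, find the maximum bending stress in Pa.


sigma = M * c / I
sigma = 74.0 * 0.0185 / 3.9860e-07
M * c = 1.3690
sigma = 3.4345e+06


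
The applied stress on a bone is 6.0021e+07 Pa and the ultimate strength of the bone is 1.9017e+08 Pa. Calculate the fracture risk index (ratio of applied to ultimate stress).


FRI = applied / ultimate
FRI = 6.0021e+07 / 1.9017e+08
FRI = 0.3156


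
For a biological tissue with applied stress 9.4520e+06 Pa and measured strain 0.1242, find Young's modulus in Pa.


E = stress / strain
E = 9.4520e+06 / 0.1242
E = 7.6103e+07


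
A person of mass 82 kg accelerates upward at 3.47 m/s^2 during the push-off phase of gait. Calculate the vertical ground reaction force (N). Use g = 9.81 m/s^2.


GRF = m * (g + a)
GRF = 82 * (9.81 + 3.47)
GRF = 82 * 13.2800
GRF = 1088.9600


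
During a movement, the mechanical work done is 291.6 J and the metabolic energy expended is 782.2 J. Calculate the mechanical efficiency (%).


eta = (W_mech / E_meta) * 100
eta = (291.6 / 782.2) * 100
ratio = 0.3728
eta = 37.2795


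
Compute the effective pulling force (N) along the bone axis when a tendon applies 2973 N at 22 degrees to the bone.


F_eff = F_tendon * cos(theta)
theta = 22 deg = 0.3840 rad
cos(theta) = 0.9272
F_eff = 2973 * 0.9272
F_eff = 2756.5176


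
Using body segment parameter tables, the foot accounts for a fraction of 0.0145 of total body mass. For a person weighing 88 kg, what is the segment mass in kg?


m_segment = body_mass * fraction
m_segment = 88 * 0.0145
m_segment = 1.2760


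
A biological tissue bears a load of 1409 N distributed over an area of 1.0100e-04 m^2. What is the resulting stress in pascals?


stress = F / A
stress = 1409 / 1.0100e-04
stress = 1.3950e+07


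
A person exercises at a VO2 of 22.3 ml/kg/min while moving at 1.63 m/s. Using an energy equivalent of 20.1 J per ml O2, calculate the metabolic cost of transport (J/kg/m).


Power per kg = VO2 * 20.1 / 60
Power per kg = 22.3 * 20.1 / 60 = 7.4705 W/kg
Cost = power_per_kg / speed
Cost = 7.4705 / 1.63
Cost = 4.5831


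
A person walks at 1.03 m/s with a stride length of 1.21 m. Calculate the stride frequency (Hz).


f = v / stride_length
f = 1.03 / 1.21
f = 0.8512


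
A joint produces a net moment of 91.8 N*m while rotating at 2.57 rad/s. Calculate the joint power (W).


P = M * omega
P = 91.8 * 2.57
P = 235.9260


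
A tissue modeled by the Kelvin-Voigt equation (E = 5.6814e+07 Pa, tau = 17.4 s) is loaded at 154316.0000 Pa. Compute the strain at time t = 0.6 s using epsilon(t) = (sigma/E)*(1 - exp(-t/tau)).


epsilon(t) = (sigma/E) * (1 - exp(-t/tau))
sigma/E = 154316.0000 / 5.6814e+07 = 0.0027
exp(-t/tau) = exp(-0.6 / 17.4) = 0.9661
epsilon = 0.0027 * (1 - 0.9661)
epsilon = 9.2064e-05


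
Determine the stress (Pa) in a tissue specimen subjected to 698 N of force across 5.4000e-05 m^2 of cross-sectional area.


stress = F / A
stress = 698 / 5.4000e-05
stress = 1.2926e+07


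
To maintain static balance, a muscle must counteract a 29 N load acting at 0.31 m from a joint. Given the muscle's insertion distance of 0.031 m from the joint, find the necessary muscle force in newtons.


F_muscle = W * d_load / d_muscle
F_muscle = 29 * 0.31 / 0.031
Numerator = 8.9900
F_muscle = 290.0000


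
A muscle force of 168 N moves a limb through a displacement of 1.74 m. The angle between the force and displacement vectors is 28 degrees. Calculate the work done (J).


W = F * d * cos(theta)
theta = 28 deg = 0.4887 rad
cos(theta) = 0.8829
W = 168 * 1.74 * 0.8829
W = 258.1032


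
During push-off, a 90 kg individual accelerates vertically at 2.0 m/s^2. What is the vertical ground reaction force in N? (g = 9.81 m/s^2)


GRF = m * (g + a)
GRF = 90 * (9.81 + 2.0)
GRF = 90 * 11.8100
GRF = 1062.9000


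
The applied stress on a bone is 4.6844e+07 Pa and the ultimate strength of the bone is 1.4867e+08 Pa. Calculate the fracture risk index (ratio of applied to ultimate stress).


FRI = applied / ultimate
FRI = 4.6844e+07 / 1.4867e+08
FRI = 0.3151


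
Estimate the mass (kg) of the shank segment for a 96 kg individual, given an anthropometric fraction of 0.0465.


m_segment = body_mass * fraction
m_segment = 96 * 0.0465
m_segment = 4.4640


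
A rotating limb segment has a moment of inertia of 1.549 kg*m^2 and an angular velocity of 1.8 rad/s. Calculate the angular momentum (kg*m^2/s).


L = I * omega
L = 1.549 * 1.8
L = 2.7882


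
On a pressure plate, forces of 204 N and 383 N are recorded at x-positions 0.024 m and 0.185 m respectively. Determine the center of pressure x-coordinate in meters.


COP_x = (F1*x1 + F2*x2) / (F1 + F2)
COP_x = (204*0.024 + 383*0.185) / (204 + 383)
Numerator = 75.7510
Denominator = 587
COP_x = 0.1290


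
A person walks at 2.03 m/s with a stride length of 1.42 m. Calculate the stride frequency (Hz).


f = v / stride_length
f = 2.03 / 1.42
f = 1.4296


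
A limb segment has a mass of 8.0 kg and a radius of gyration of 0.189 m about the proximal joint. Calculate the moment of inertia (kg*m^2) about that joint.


I = m * k^2
I = 8.0 * 0.189^2
k^2 = 0.0357
I = 0.2858


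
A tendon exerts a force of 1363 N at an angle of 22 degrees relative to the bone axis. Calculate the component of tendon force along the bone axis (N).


F_eff = F_tendon * cos(theta)
theta = 22 deg = 0.3840 rad
cos(theta) = 0.9272
F_eff = 1363 * 0.9272
F_eff = 1263.7516


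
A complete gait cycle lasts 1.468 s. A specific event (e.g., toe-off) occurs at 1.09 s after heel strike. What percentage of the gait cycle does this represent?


pct = (event_time / cycle_time) * 100
pct = (1.09 / 1.468) * 100
ratio = 0.7425
pct = 74.2507


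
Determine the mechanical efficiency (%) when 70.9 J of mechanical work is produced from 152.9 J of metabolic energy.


eta = (W_mech / E_meta) * 100
eta = (70.9 / 152.9) * 100
ratio = 0.4637
eta = 46.3702


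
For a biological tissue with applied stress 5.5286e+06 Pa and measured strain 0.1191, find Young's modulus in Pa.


E = stress / strain
E = 5.5286e+06 / 0.1191
E = 4.6420e+07


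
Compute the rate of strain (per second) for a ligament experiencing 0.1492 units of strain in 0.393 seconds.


strain_rate = delta_strain / delta_t
strain_rate = 0.1492 / 0.393
strain_rate = 0.3796


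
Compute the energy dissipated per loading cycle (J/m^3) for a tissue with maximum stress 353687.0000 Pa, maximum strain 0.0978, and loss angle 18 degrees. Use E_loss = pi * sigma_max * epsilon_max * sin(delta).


E_loss = pi * sigma_max * epsilon_max * sin(delta)
delta = 18 deg = 0.3142 rad
sin(delta) = 0.3090
E_loss = pi * 353687.0000 * 0.0978 * 0.3090
E_loss = 33580.7343


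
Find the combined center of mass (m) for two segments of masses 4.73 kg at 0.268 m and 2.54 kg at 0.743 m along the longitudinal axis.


COM = (m1*x1 + m2*x2) / (m1 + m2)
COM = (4.73*0.268 + 2.54*0.743) / (4.73 + 2.54)
Numerator = 3.1549
Denominator = 7.2700
COM = 0.4340


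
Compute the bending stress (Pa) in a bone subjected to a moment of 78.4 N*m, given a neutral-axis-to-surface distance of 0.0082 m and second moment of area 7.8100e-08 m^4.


sigma = M * c / I
sigma = 78.4 * 0.0082 / 7.8100e-08
M * c = 0.6429
sigma = 8.2315e+06


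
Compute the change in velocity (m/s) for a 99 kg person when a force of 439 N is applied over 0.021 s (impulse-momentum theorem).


J = F * dt = 439 * 0.021 = 9.2190 N*s
delta_v = J / m
delta_v = 9.2190 / 99
delta_v = 0.0931


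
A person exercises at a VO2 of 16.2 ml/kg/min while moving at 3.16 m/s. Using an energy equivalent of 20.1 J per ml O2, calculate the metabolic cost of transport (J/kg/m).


Power per kg = VO2 * 20.1 / 60
Power per kg = 16.2 * 20.1 / 60 = 5.4270 W/kg
Cost = power_per_kg / speed
Cost = 5.4270 / 3.16
Cost = 1.7174


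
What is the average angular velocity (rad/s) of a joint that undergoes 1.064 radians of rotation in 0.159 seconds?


omega = delta_theta / delta_t
omega = 1.064 / 0.159
omega = 6.6918


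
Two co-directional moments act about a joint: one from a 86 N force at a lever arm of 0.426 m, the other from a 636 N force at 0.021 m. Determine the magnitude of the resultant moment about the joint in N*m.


M = F1 * d1 + F2 * d2
M = 86 * 0.426 + 636 * 0.021
M = 36.6360 + 13.3560
M = 49.9920


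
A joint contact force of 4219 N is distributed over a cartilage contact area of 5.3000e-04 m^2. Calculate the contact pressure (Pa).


P = F / A
P = 4219 / 5.3000e-04
P = 7.9604e+06


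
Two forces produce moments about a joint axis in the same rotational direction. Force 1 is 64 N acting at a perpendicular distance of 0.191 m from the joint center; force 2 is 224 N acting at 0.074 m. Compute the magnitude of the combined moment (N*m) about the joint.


M = F1 * d1 + F2 * d2
M = 64 * 0.191 + 224 * 0.074
M = 12.2240 + 16.5760
M = 28.8000


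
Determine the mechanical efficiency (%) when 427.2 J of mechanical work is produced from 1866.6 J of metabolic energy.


eta = (W_mech / E_meta) * 100
eta = (427.2 / 1866.6) * 100
ratio = 0.2289
eta = 22.8865


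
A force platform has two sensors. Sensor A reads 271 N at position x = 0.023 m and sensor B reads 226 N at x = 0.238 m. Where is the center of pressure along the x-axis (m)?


COP_x = (F1*x1 + F2*x2) / (F1 + F2)
COP_x = (271*0.023 + 226*0.238) / (271 + 226)
Numerator = 60.0210
Denominator = 497
COP_x = 0.1208


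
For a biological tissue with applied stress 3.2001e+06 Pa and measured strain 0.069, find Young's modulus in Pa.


E = stress / strain
E = 3.2001e+06 / 0.069
E = 4.6378e+07


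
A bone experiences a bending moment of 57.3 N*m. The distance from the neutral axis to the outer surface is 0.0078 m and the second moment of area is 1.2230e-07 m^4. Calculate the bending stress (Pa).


sigma = M * c / I
sigma = 57.3 * 0.0078 / 1.2230e-07
M * c = 0.4469
sigma = 3.6545e+06


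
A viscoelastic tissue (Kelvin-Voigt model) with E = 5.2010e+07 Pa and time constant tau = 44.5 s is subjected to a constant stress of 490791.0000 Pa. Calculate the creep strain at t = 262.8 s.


epsilon(t) = (sigma/E) * (1 - exp(-t/tau))
sigma/E = 490791.0000 / 5.2010e+07 = 0.0094
exp(-t/tau) = exp(-262.8 / 44.5) = 0.0027
epsilon = 0.0094 * (1 - 0.0027)
epsilon = 0.0094


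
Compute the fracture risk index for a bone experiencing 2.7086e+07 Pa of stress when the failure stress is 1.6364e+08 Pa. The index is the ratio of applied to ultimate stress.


FRI = applied / ultimate
FRI = 2.7086e+07 / 1.6364e+08
FRI = 0.1655


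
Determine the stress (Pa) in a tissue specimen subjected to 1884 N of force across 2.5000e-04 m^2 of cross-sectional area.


stress = F / A
stress = 1884 / 2.5000e-04
stress = 7.5360e+06


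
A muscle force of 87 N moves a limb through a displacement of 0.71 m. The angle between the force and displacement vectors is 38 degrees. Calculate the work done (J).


W = F * d * cos(theta)
theta = 38 deg = 0.6632 rad
cos(theta) = 0.7880
W = 87 * 0.71 * 0.7880
W = 48.6754


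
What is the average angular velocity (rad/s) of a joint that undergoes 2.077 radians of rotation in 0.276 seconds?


omega = delta_theta / delta_t
omega = 2.077 / 0.276
omega = 7.5254


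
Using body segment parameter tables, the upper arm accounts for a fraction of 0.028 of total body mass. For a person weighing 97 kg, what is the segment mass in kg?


m_segment = body_mass * fraction
m_segment = 97 * 0.028
m_segment = 2.7160


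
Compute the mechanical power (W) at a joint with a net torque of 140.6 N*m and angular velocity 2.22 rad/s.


P = M * omega
P = 140.6 * 2.22
P = 312.1320


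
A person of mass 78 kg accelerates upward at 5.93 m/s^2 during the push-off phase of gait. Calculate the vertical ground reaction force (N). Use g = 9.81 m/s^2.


GRF = m * (g + a)
GRF = 78 * (9.81 + 5.93)
GRF = 78 * 15.7400
GRF = 1227.7200


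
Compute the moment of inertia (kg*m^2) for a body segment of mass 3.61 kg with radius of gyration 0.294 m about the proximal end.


I = m * k^2
I = 3.61 * 0.294^2
k^2 = 0.0864
I = 0.3120


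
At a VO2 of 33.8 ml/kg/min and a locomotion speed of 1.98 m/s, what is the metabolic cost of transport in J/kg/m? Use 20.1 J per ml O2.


Power per kg = VO2 * 20.1 / 60
Power per kg = 33.8 * 20.1 / 60 = 11.3230 W/kg
Cost = power_per_kg / speed
Cost = 11.3230 / 1.98
Cost = 5.7187


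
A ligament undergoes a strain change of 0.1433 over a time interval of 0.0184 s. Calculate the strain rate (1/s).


strain_rate = delta_strain / delta_t
strain_rate = 0.1433 / 0.0184
strain_rate = 7.7880


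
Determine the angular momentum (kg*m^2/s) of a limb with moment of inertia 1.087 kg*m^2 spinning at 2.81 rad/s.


L = I * omega
L = 1.087 * 2.81
L = 3.0545


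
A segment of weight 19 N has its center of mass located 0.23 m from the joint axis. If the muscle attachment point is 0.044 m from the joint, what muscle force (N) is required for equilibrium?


F_muscle = W * d_load / d_muscle
F_muscle = 19 * 0.23 / 0.044
Numerator = 4.3700
F_muscle = 99.3182


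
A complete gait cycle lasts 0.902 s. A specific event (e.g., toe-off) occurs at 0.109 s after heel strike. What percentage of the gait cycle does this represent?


pct = (event_time / cycle_time) * 100
pct = (0.109 / 0.902) * 100
ratio = 0.1208
pct = 12.0843


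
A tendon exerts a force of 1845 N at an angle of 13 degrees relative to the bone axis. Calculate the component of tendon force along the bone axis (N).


F_eff = F_tendon * cos(theta)
theta = 13 deg = 0.2269 rad
cos(theta) = 0.9744
F_eff = 1845 * 0.9744
F_eff = 1797.7128


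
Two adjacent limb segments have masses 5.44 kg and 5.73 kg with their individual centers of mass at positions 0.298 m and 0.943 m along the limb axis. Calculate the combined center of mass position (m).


COM = (m1*x1 + m2*x2) / (m1 + m2)
COM = (5.44*0.298 + 5.73*0.943) / (5.44 + 5.73)
Numerator = 7.0245
Denominator = 11.1700
COM = 0.6289


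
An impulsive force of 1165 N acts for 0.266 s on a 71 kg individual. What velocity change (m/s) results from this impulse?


J = F * dt = 1165 * 0.266 = 309.8900 N*s
delta_v = J / m
delta_v = 309.8900 / 71
delta_v = 4.3646


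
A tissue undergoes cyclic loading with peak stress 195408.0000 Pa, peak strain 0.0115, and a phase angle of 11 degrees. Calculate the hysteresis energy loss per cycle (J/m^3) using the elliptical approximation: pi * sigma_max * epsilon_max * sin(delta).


E_loss = pi * sigma_max * epsilon_max * sin(delta)
delta = 11 deg = 0.1920 rad
sin(delta) = 0.1908
E_loss = pi * 195408.0000 * 0.0115 * 0.1908
E_loss = 1347.0661


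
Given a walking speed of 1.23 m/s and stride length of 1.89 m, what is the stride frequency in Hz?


f = v / stride_length
f = 1.23 / 1.89
f = 0.6508


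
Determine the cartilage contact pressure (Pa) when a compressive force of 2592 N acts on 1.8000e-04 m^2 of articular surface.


P = F / A
P = 2592 / 1.8000e-04
P = 1.4400e+07


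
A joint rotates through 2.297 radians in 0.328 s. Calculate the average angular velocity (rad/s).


omega = delta_theta / delta_t
omega = 2.297 / 0.328
omega = 7.0030


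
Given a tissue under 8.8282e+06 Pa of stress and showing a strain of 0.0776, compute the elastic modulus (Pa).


E = stress / strain
E = 8.8282e+06 / 0.0776
E = 1.1377e+08


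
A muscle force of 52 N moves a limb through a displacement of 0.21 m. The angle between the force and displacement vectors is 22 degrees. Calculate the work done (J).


W = F * d * cos(theta)
theta = 22 deg = 0.3840 rad
cos(theta) = 0.9272
W = 52 * 0.21 * 0.9272
W = 10.1248


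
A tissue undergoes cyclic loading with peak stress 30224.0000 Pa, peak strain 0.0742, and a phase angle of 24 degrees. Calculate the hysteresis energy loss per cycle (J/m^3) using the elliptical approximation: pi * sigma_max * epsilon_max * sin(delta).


E_loss = pi * sigma_max * epsilon_max * sin(delta)
delta = 24 deg = 0.4189 rad
sin(delta) = 0.4067
E_loss = pi * 30224.0000 * 0.0742 * 0.4067
E_loss = 2865.6228


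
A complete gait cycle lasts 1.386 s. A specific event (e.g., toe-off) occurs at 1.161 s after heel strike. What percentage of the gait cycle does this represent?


pct = (event_time / cycle_time) * 100
pct = (1.161 / 1.386) * 100
ratio = 0.8377
pct = 83.7662


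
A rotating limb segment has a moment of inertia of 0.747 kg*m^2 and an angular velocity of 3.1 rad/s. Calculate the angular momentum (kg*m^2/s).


L = I * omega
L = 0.747 * 3.1
L = 2.3157


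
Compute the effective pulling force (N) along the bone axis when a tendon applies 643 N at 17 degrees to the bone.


F_eff = F_tendon * cos(theta)
theta = 17 deg = 0.2967 rad
cos(theta) = 0.9563
F_eff = 643 * 0.9563
F_eff = 614.9040


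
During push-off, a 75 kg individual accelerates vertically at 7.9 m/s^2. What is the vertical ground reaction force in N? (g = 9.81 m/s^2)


GRF = m * (g + a)
GRF = 75 * (9.81 + 7.9)
GRF = 75 * 17.7100
GRF = 1328.2500


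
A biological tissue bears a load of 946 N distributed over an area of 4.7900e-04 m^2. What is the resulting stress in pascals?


stress = F / A
stress = 946 / 4.7900e-04
stress = 1.9749e+06


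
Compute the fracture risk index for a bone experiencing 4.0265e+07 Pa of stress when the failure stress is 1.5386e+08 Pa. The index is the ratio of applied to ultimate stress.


FRI = applied / ultimate
FRI = 4.0265e+07 / 1.5386e+08
FRI = 0.2617


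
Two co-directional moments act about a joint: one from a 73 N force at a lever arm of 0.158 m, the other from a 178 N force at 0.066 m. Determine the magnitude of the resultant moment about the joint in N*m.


M = F1 * d1 + F2 * d2
M = 73 * 0.158 + 178 * 0.066
M = 11.5340 + 11.7480
M = 23.2820


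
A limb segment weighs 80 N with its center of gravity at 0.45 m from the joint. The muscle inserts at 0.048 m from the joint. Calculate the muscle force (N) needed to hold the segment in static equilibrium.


F_muscle = W * d_load / d_muscle
F_muscle = 80 * 0.45 / 0.048
Numerator = 36.0000
F_muscle = 750.0000


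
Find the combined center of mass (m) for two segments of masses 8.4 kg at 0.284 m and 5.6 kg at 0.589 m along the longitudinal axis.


COM = (m1*x1 + m2*x2) / (m1 + m2)
COM = (8.4*0.284 + 5.6*0.589) / (8.4 + 5.6)
Numerator = 5.6840
Denominator = 14.0000
COM = 0.4060


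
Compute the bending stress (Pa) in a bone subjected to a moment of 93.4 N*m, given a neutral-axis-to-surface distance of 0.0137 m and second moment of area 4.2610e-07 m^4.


sigma = M * c / I
sigma = 93.4 * 0.0137 / 4.2610e-07
M * c = 1.2796
sigma = 3.0030e+06


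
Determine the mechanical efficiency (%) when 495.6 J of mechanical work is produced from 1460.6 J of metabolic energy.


eta = (W_mech / E_meta) * 100
eta = (495.6 / 1460.6) * 100
ratio = 0.3393
eta = 33.9313


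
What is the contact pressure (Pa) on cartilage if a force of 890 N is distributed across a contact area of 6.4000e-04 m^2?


P = F / A
P = 890 / 6.4000e-04
P = 1.3906e+06


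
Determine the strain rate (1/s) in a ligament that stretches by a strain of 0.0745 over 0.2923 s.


strain_rate = delta_strain / delta_t
strain_rate = 0.0745 / 0.2923
strain_rate = 0.2549


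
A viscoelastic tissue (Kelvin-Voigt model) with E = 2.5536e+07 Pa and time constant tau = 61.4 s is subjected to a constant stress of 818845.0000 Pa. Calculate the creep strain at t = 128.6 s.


epsilon(t) = (sigma/E) * (1 - exp(-t/tau))
sigma/E = 818845.0000 / 2.5536e+07 = 0.0321
exp(-t/tau) = exp(-128.6 / 61.4) = 0.1231
epsilon = 0.0321 * (1 - 0.1231)
epsilon = 0.0281


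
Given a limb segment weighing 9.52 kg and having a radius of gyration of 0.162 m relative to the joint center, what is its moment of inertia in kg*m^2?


I = m * k^2
I = 9.52 * 0.162^2
k^2 = 0.0262
I = 0.2498


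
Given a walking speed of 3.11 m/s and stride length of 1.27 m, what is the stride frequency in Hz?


f = v / stride_length
f = 3.11 / 1.27
f = 2.4488


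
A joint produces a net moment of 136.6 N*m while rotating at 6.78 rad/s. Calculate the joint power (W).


P = M * omega
P = 136.6 * 6.78
P = 926.1480


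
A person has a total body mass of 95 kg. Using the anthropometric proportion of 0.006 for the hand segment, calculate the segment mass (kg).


m_segment = body_mass * fraction
m_segment = 95 * 0.006
m_segment = 0.5700


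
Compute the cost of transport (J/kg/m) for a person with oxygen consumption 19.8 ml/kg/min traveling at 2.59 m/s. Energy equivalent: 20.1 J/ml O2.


Power per kg = VO2 * 20.1 / 60
Power per kg = 19.8 * 20.1 / 60 = 6.6330 W/kg
Cost = power_per_kg / speed
Cost = 6.6330 / 2.59
Cost = 2.5610


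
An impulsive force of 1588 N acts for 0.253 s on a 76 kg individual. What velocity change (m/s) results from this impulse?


J = F * dt = 1588 * 0.253 = 401.7640 N*s
delta_v = J / m
delta_v = 401.7640 / 76
delta_v = 5.2864


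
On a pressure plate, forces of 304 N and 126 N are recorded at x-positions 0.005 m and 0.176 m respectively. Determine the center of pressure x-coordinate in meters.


COP_x = (F1*x1 + F2*x2) / (F1 + F2)
COP_x = (304*0.005 + 126*0.176) / (304 + 126)
Numerator = 23.6960
Denominator = 430
COP_x = 0.0551


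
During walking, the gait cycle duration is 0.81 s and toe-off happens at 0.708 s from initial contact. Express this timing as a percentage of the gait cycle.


pct = (event_time / cycle_time) * 100
pct = (0.708 / 0.81) * 100
ratio = 0.8741
pct = 87.4074


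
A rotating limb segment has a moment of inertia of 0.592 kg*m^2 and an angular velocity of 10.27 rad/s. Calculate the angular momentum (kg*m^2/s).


L = I * omega
L = 0.592 * 10.27
L = 6.0798


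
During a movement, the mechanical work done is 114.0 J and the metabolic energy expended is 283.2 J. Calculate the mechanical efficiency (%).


eta = (W_mech / E_meta) * 100
eta = (114.0 / 283.2) * 100
ratio = 0.4025
eta = 40.2542


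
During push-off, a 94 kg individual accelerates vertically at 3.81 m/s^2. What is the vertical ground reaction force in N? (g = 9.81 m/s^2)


GRF = m * (g + a)
GRF = 94 * (9.81 + 3.81)
GRF = 94 * 13.6200
GRF = 1280.2800


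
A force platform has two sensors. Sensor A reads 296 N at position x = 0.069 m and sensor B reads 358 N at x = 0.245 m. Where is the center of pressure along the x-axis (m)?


COP_x = (F1*x1 + F2*x2) / (F1 + F2)
COP_x = (296*0.069 + 358*0.245) / (296 + 358)
Numerator = 108.1340
Denominator = 654
COP_x = 0.1653


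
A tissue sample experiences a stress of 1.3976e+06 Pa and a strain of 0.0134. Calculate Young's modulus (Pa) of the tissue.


E = stress / strain
E = 1.3976e+06 / 0.0134
E = 1.0430e+08


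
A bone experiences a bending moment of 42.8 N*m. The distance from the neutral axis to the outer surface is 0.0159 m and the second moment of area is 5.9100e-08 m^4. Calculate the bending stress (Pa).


sigma = M * c / I
sigma = 42.8 * 0.0159 / 5.9100e-08
M * c = 0.6805
sigma = 1.1515e+07


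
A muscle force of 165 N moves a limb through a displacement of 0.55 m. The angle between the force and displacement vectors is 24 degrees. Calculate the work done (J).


W = F * d * cos(theta)
theta = 24 deg = 0.4189 rad
cos(theta) = 0.9135
W = 165 * 0.55 * 0.9135
W = 82.9043


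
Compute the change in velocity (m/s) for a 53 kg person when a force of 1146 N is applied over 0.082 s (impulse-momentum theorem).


J = F * dt = 1146 * 0.082 = 93.9720 N*s
delta_v = J / m
delta_v = 93.9720 / 53
delta_v = 1.7731


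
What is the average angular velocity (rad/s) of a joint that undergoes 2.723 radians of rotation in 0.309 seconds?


omega = delta_theta / delta_t
omega = 2.723 / 0.309
omega = 8.8123


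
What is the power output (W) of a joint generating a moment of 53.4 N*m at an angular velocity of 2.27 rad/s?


P = M * omega
P = 53.4 * 2.27
P = 121.2180


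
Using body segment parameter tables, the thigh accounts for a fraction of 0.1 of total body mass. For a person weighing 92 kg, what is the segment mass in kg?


m_segment = body_mass * fraction
m_segment = 92 * 0.1
m_segment = 9.2000


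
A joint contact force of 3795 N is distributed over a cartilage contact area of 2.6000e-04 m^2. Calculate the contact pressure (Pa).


P = F / A
P = 3795 / 2.6000e-04
P = 1.4596e+07


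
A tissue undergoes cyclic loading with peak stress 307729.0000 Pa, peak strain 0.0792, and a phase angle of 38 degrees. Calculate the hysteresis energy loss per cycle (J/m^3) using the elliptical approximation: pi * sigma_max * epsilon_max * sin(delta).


E_loss = pi * sigma_max * epsilon_max * sin(delta)
delta = 38 deg = 0.6632 rad
sin(delta) = 0.6157
E_loss = pi * 307729.0000 * 0.0792 * 0.6157
E_loss = 47139.5528


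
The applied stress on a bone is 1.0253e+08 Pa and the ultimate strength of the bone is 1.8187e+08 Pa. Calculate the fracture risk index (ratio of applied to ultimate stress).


FRI = applied / ultimate
FRI = 1.0253e+08 / 1.8187e+08
FRI = 0.5638


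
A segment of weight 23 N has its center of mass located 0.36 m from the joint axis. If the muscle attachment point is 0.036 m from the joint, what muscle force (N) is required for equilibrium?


F_muscle = W * d_load / d_muscle
F_muscle = 23 * 0.36 / 0.036
Numerator = 8.2800
F_muscle = 230.0000


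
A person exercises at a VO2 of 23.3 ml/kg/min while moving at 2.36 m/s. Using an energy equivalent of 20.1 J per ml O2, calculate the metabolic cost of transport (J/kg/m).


Power per kg = VO2 * 20.1 / 60
Power per kg = 23.3 * 20.1 / 60 = 7.8055 W/kg
Cost = power_per_kg / speed
Cost = 7.8055 / 2.36
Cost = 3.3074


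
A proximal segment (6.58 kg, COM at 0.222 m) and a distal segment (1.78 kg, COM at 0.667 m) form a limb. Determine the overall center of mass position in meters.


COM = (m1*x1 + m2*x2) / (m1 + m2)
COM = (6.58*0.222 + 1.78*0.667) / (6.58 + 1.78)
Numerator = 2.6480
Denominator = 8.3600
COM = 0.3167


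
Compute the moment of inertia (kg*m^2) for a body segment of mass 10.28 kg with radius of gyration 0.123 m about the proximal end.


I = m * k^2
I = 10.28 * 0.123^2
k^2 = 0.0151
I = 0.1555


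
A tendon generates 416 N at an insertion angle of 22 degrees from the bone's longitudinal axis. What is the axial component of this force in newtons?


F_eff = F_tendon * cos(theta)
theta = 22 deg = 0.3840 rad
cos(theta) = 0.9272
F_eff = 416 * 0.9272
F_eff = 385.7085


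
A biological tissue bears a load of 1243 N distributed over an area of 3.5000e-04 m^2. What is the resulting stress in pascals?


stress = F / A
stress = 1243 / 3.5000e-04
stress = 3.5514e+06


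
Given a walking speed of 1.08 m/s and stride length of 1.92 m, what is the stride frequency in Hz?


f = v / stride_length
f = 1.08 / 1.92
f = 0.5625


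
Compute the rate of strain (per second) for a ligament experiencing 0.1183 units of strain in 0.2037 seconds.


strain_rate = delta_strain / delta_t
strain_rate = 0.1183 / 0.2037
strain_rate = 0.5808


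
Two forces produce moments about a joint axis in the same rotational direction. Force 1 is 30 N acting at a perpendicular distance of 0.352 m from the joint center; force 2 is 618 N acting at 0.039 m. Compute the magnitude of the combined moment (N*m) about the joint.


M = F1 * d1 + F2 * d2
M = 30 * 0.352 + 618 * 0.039
M = 10.5600 + 24.1020
M = 34.6620


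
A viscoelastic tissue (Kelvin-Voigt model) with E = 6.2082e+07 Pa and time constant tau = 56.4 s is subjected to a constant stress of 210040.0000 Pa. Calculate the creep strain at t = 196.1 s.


epsilon(t) = (sigma/E) * (1 - exp(-t/tau))
sigma/E = 210040.0000 / 6.2082e+07 = 0.0034
exp(-t/tau) = exp(-196.1 / 56.4) = 0.0309
epsilon = 0.0034 * (1 - 0.0309)
epsilon = 0.0033


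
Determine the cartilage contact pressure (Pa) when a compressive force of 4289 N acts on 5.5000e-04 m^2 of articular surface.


P = F / A
P = 4289 / 5.5000e-04
P = 7.7982e+06


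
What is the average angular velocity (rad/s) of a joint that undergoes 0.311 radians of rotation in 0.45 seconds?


omega = delta_theta / delta_t
omega = 0.311 / 0.45
omega = 0.6911


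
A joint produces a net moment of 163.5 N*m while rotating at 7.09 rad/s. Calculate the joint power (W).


P = M * omega
P = 163.5 * 7.09
P = 1159.2150


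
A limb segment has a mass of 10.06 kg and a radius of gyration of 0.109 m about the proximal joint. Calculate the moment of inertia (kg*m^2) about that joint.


I = m * k^2
I = 10.06 * 0.109^2
k^2 = 0.0119
I = 0.1195


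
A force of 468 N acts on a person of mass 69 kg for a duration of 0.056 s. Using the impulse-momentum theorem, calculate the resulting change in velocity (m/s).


J = F * dt = 468 * 0.056 = 26.2080 N*s
delta_v = J / m
delta_v = 26.2080 / 69
delta_v = 0.3798


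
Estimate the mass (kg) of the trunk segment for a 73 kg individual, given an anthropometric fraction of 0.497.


m_segment = body_mass * fraction
m_segment = 73 * 0.497
m_segment = 36.2810


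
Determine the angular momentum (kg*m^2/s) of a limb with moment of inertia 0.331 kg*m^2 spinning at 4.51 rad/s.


L = I * omega
L = 0.331 * 4.51
L = 1.4928


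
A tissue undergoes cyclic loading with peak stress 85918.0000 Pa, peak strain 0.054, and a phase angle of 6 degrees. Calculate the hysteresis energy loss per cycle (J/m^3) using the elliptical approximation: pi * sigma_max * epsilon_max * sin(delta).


E_loss = pi * sigma_max * epsilon_max * sin(delta)
delta = 6 deg = 0.1047 rad
sin(delta) = 0.1045
E_loss = pi * 85918.0000 * 0.054 * 0.1045
E_loss = 1523.5698


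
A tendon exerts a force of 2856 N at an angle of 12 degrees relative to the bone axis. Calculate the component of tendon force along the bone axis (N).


F_eff = F_tendon * cos(theta)
theta = 12 deg = 0.2094 rad
cos(theta) = 0.9781
F_eff = 2856 * 0.9781
F_eff = 2793.5895


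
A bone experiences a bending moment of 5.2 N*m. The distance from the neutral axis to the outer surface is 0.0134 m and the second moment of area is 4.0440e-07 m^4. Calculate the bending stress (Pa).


sigma = M * c / I
sigma = 5.2 * 0.0134 / 4.0440e-07
M * c = 0.0697
sigma = 172304.6489


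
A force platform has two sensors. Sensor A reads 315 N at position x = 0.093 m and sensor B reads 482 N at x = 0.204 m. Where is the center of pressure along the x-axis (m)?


COP_x = (F1*x1 + F2*x2) / (F1 + F2)
COP_x = (315*0.093 + 482*0.204) / (315 + 482)
Numerator = 127.6230
Denominator = 797
COP_x = 0.1601


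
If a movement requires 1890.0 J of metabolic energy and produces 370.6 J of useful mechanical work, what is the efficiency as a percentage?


eta = (W_mech / E_meta) * 100
eta = (370.6 / 1890.0) * 100
ratio = 0.1961
eta = 19.6085


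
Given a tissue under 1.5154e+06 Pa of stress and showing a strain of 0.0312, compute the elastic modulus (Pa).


E = stress / strain
E = 1.5154e+06 / 0.0312
E = 4.8571e+07


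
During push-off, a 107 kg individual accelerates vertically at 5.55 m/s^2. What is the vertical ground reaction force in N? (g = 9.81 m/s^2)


GRF = m * (g + a)
GRF = 107 * (9.81 + 5.55)
GRF = 107 * 15.3600
GRF = 1643.5200


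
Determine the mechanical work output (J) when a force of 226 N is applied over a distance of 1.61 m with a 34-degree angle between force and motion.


W = F * d * cos(theta)
theta = 34 deg = 0.5934 rad
cos(theta) = 0.8290
W = 226 * 1.61 * 0.8290
W = 301.6536


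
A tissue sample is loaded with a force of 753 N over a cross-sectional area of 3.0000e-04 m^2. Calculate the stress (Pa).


stress = F / A
stress = 753 / 3.0000e-04
stress = 2.5100e+06


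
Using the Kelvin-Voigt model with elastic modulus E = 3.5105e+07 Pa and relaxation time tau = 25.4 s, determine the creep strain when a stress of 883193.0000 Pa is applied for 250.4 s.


epsilon(t) = (sigma/E) * (1 - exp(-t/tau))
sigma/E = 883193.0000 / 3.5105e+07 = 0.0252
exp(-t/tau) = exp(-250.4 / 25.4) = 5.2313e-05
epsilon = 0.0252 * (1 - 5.2313e-05)
epsilon = 0.0252


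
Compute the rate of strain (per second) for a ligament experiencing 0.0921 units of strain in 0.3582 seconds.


strain_rate = delta_strain / delta_t
strain_rate = 0.0921 / 0.3582
strain_rate = 0.2571


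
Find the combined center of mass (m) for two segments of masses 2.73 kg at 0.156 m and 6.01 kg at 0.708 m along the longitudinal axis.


COM = (m1*x1 + m2*x2) / (m1 + m2)
COM = (2.73*0.156 + 6.01*0.708) / (2.73 + 6.01)
Numerator = 4.6810
Denominator = 8.7400
COM = 0.5356


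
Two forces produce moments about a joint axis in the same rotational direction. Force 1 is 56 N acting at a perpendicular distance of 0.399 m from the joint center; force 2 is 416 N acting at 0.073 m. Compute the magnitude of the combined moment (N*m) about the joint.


M = F1 * d1 + F2 * d2
M = 56 * 0.399 + 416 * 0.073
M = 22.3440 + 30.3680
M = 52.7120


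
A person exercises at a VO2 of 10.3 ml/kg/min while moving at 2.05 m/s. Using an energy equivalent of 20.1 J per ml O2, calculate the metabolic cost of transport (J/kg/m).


Power per kg = VO2 * 20.1 / 60
Power per kg = 10.3 * 20.1 / 60 = 3.4505 W/kg
Cost = power_per_kg / speed
Cost = 3.4505 / 2.05
Cost = 1.6832


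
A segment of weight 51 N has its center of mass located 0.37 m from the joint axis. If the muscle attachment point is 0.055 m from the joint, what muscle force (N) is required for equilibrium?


F_muscle = W * d_load / d_muscle
F_muscle = 51 * 0.37 / 0.055
Numerator = 18.8700
F_muscle = 343.0909


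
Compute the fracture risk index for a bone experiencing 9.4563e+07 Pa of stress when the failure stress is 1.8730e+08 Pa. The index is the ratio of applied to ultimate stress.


FRI = applied / ultimate
FRI = 9.4563e+07 / 1.8730e+08
FRI = 0.5049


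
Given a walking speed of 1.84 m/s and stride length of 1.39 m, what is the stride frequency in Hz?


f = v / stride_length
f = 1.84 / 1.39
f = 1.3237


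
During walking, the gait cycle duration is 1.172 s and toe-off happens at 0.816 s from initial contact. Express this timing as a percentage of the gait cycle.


pct = (event_time / cycle_time) * 100
pct = (0.816 / 1.172) * 100
ratio = 0.6962
pct = 69.6246


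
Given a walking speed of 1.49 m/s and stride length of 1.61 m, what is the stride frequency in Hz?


f = v / stride_length
f = 1.49 / 1.61
f = 0.9255


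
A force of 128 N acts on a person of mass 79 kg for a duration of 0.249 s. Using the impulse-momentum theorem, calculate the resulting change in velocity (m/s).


J = F * dt = 128 * 0.249 = 31.8720 N*s
delta_v = J / m
delta_v = 31.8720 / 79
delta_v = 0.4034


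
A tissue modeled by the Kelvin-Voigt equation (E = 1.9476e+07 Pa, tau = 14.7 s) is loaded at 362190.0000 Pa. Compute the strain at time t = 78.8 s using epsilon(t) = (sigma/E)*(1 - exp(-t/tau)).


epsilon(t) = (sigma/E) * (1 - exp(-t/tau))
sigma/E = 362190.0000 / 1.9476e+07 = 0.0186
exp(-t/tau) = exp(-78.8 / 14.7) = 0.0047
epsilon = 0.0186 * (1 - 0.0047)
epsilon = 0.0185


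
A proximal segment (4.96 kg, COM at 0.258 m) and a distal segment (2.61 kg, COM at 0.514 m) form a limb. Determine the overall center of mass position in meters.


COM = (m1*x1 + m2*x2) / (m1 + m2)
COM = (4.96*0.258 + 2.61*0.514) / (4.96 + 2.61)
Numerator = 2.6212
Denominator = 7.5700
COM = 0.3463


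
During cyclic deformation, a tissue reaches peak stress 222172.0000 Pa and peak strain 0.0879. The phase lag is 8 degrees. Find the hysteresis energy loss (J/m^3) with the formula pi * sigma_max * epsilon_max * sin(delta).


E_loss = pi * sigma_max * epsilon_max * sin(delta)
delta = 8 deg = 0.1396 rad
sin(delta) = 0.1392
E_loss = pi * 222172.0000 * 0.0879 * 0.1392
E_loss = 8538.5353


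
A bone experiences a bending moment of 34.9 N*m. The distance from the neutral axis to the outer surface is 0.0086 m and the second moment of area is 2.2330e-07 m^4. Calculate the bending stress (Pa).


sigma = M * c / I
sigma = 34.9 * 0.0086 / 2.2330e-07
M * c = 0.3001
sigma = 1.3441e+06


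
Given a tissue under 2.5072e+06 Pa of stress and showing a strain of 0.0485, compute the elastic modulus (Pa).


E = stress / strain
E = 2.5072e+06 / 0.0485
E = 5.1695e+07


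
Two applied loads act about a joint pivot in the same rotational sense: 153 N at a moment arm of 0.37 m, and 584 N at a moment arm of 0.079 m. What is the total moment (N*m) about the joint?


M = F1 * d1 + F2 * d2
M = 153 * 0.37 + 584 * 0.079
M = 56.6100 + 46.1360
M = 102.7460


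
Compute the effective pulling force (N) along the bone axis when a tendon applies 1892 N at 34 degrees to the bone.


F_eff = F_tendon * cos(theta)
theta = 34 deg = 0.5934 rad
cos(theta) = 0.8290
F_eff = 1892 * 0.8290
F_eff = 1568.5391


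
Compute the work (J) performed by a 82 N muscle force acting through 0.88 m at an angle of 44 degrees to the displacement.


W = F * d * cos(theta)
theta = 44 deg = 0.7679 rad
cos(theta) = 0.7193
W = 82 * 0.88 * 0.7193
W = 51.9076


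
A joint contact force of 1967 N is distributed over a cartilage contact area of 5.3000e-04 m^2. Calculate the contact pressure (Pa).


P = F / A
P = 1967 / 5.3000e-04
P = 3.7113e+06


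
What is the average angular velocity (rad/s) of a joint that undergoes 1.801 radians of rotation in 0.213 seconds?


omega = delta_theta / delta_t
omega = 1.801 / 0.213
omega = 8.4554


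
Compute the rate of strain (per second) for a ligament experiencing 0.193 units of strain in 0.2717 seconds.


strain_rate = delta_strain / delta_t
strain_rate = 0.193 / 0.2717
strain_rate = 0.7103


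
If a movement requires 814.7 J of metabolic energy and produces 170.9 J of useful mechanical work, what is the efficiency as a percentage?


eta = (W_mech / E_meta) * 100
eta = (170.9 / 814.7) * 100
ratio = 0.2098
eta = 20.9770


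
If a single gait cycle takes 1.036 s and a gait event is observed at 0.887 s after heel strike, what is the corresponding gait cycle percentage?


pct = (event_time / cycle_time) * 100
pct = (0.887 / 1.036) * 100
ratio = 0.8562
pct = 85.6178
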